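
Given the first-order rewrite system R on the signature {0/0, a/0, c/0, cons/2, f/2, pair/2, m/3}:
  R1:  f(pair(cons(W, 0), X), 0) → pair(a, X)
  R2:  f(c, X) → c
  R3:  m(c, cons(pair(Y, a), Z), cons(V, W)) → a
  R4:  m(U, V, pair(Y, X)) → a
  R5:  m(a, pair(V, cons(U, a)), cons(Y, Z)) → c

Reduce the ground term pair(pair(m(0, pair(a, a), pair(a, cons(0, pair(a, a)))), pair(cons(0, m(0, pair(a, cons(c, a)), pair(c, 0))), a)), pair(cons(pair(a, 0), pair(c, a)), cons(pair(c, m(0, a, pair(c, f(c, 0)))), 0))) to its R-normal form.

1. pair(pair(m(0, pair(a, a), pair(a, cons(0, pair(a, a)))), pair(cons(0, m(0, pair(a, cons(c, a)), pair(c, 0))), a)), pair(cons(pair(a, 0), pair(c, a)), cons(pair(c, m(0, a, pair(c, f(c, 0)))), 0)))  →  pair(pair(a, pair(cons(0, m(0, pair(a, cons(c, a)), pair(c, 0))), a)), pair(cons(pair(a, 0), pair(c, a)), cons(pair(c, m(0, a, pair(c, f(c, 0)))), 0)))   [R4 at 1.1]
2. pair(pair(a, pair(cons(0, m(0, pair(a, cons(c, a)), pair(c, 0))), a)), pair(cons(pair(a, 0), pair(c, a)), cons(pair(c, m(0, a, pair(c, f(c, 0)))), 0)))  →  pair(pair(a, pair(cons(0, a), a)), pair(cons(pair(a, 0), pair(c, a)), cons(pair(c, m(0, a, pair(c, f(c, 0)))), 0)))   [R4 at 1.2.1.2]
3. pair(pair(a, pair(cons(0, a), a)), pair(cons(pair(a, 0), pair(c, a)), cons(pair(c, m(0, a, pair(c, f(c, 0)))), 0)))  →  pair(pair(a, pair(cons(0, a), a)), pair(cons(pair(a, 0), pair(c, a)), cons(pair(c, a), 0)))   [R4 at 2.2.1.2]

pair(pair(a, pair(cons(0, a), a)), pair(cons(pair(a, 0), pair(c, a)), cons(pair(c, a), 0)))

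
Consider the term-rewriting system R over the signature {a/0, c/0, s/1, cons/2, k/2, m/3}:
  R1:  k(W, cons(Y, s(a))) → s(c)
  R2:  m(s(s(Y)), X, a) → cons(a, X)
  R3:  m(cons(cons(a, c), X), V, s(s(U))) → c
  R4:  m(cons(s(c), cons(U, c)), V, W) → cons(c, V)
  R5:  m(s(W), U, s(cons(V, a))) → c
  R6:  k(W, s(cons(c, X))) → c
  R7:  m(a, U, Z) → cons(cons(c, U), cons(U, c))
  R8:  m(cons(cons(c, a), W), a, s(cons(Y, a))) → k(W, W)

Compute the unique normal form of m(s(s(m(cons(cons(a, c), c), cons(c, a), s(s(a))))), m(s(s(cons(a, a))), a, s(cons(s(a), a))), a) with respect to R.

1. m(s(s(m(cons(cons(a, c), c), cons(c, a), s(s(a))))), m(s(s(cons(a, a))), a, s(cons(s(a), a))), a)  →  cons(a, m(s(s(cons(a, a))), a, s(cons(s(a), a))))   [R2 at ε]
2. cons(a, m(s(s(cons(a, a))), a, s(cons(s(a), a))))  →  cons(a, c)   [R5 at 2]

cons(a, c)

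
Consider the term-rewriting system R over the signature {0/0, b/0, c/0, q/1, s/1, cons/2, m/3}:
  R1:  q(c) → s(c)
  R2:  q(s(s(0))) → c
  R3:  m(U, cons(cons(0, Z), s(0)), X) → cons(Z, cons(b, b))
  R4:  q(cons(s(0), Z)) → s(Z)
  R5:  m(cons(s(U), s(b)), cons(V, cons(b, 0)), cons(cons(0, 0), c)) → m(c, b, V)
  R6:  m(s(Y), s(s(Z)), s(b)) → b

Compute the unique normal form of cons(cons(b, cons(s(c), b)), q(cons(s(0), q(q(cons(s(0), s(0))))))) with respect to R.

1. cons(cons(b, cons(s(c), b)), q(cons(s(0), q(q(cons(s(0), s(0)))))))  →  cons(cons(b, cons(s(c), b)), s(q(q(cons(s(0), s(0))))))   [R4 at 2]
2. cons(cons(b, cons(s(c), b)), s(q(q(cons(s(0), s(0))))))  →  cons(cons(b, cons(s(c), b)), s(q(s(s(0)))))   [R4 at 2.1.1]
3. cons(cons(b, cons(s(c), b)), s(q(s(s(0)))))  →  cons(cons(b, cons(s(c), b)), s(c))   [R2 at 2.1]

cons(cons(b, cons(s(c), b)), s(c))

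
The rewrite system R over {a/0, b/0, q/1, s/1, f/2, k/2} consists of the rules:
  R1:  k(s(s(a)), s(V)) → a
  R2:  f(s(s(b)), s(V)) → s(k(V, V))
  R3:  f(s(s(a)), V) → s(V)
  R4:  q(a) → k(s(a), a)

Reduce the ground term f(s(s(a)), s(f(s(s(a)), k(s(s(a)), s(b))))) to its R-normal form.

s(s(s(a)))

1. f(s(s(a)), s(f(s(s(a)), k(s(s(a)), s(b)))))  →  s(s(f(s(s(a)), k(s(s(a)), s(b)))))   [R3 at ε]
2. s(s(f(s(s(a)), k(s(s(a)), s(b)))))  →  s(s(s(k(s(s(a)), s(b)))))   [R3 at 1.1]
3. s(s(s(k(s(s(a)), s(b)))))  →  s(s(s(a)))   [R1 at 1.1.1]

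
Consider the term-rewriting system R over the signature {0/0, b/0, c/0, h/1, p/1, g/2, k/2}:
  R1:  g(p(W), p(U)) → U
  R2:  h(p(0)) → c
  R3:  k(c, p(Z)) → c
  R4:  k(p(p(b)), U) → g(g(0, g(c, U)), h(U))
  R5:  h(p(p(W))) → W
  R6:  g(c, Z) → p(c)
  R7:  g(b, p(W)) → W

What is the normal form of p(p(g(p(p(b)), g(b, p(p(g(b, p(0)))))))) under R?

1. p(p(g(p(p(b)), g(b, p(p(g(b, p(0))))))))  →  p(p(g(p(p(b)), p(g(b, p(0))))))   [R7 at 1.1.2]
2. p(p(g(p(p(b)), p(g(b, p(0))))))  →  p(p(g(b, p(0))))   [R1 at 1.1]
3. p(p(g(b, p(0))))  →  p(p(0))   [R7 at 1.1]

p(p(0))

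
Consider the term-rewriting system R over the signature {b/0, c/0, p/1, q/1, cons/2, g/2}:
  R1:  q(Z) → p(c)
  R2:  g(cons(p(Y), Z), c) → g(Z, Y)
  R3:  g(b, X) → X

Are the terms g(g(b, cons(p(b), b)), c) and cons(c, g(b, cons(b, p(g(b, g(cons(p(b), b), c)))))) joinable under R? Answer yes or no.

no — NF(t₁) = b, NF(t₂) = cons(c, cons(b, p(b)))

Reduce t₁ = g(g(b, cons(p(b), b)), c):
1. g(g(b, cons(p(b), b)), c)  →  g(cons(p(b), b), c)   [R3 at 1]
2. g(cons(p(b), b), c)  →  g(b, b)   [R2 at ε]
3. g(b, b)  →  b   [R3 at ε]

Reduce t₂ = cons(c, g(b, cons(b, p(g(b, g(cons(p(b), b), c)))))):
1. cons(c, g(b, cons(b, p(g(b, g(cons(p(b), b), c))))))  →  cons(c, cons(b, p(g(b, g(cons(p(b), b), c)))))   [R3 at 2]
2. cons(c, cons(b, p(g(b, g(cons(p(b), b), c)))))  →  cons(c, cons(b, p(g(cons(p(b), b), c))))   [R3 at 2.2.1]
3. cons(c, cons(b, p(g(cons(p(b), b), c))))  →  cons(c, cons(b, p(g(b, b))))   [R2 at 2.2.1]
4. cons(c, cons(b, p(g(b, b))))  →  cons(c, cons(b, p(b)))   [R3 at 2.2.1]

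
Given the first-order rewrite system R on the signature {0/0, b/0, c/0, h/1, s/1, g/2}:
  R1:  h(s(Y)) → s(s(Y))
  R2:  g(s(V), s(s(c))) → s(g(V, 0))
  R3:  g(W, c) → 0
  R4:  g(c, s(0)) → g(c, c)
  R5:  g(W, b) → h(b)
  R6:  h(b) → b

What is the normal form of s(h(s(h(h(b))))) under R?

1. s(h(s(h(h(b)))))  →  s(s(s(h(h(b)))))   [R1 at 1]
2. s(s(s(h(h(b)))))  →  s(s(s(h(b))))   [R6 at 1.1.1.1]
3. s(s(s(h(b))))  →  s(s(s(b)))   [R6 at 1.1.1]

s(s(s(b)))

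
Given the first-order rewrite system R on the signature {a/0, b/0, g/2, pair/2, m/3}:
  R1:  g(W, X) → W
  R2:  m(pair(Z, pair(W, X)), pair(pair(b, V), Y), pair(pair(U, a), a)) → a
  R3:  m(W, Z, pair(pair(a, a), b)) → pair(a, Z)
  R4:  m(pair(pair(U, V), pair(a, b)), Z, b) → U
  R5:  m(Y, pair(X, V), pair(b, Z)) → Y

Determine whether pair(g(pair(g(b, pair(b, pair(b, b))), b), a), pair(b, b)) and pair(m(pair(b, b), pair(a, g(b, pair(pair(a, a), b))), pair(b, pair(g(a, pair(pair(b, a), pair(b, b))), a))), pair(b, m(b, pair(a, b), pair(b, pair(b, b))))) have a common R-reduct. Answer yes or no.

Reduce t₁ = pair(g(pair(g(b, pair(b, pair(b, b))), b), a), pair(b, b)):
1. pair(g(pair(g(b, pair(b, pair(b, b))), b), a), pair(b, b))  →  pair(pair(g(b, pair(b, pair(b, b))), b), pair(b, b))   [R1 at 1]
2. pair(pair(g(b, pair(b, pair(b, b))), b), pair(b, b))  →  pair(pair(b, b), pair(b, b))   [R1 at 1.1]

Reduce t₂ = pair(m(pair(b, b), pair(a, g(b, pair(pair(a, a), b))), pair(b, pair(g(a, pair(pair(b, a), pair(b, b))), a))), pair(b, m(b, pair(a, b), pair(b, pair(b, b))))):
1. pair(m(pair(b, b), pair(a, g(b, pair(pair(a, a), b))), pair(b, pair(g(a, pair(pair(b, a), pair(b, b))), a))), pair(b, m(b, pair(a, b), pair(b, pair(b, b)))))  →  pair(pair(b, b), pair(b, m(b, pair(a, b), pair(b, pair(b, b)))))   [R5 at 1]
2. pair(pair(b, b), pair(b, m(b, pair(a, b), pair(b, pair(b, b)))))  →  pair(pair(b, b), pair(b, b))   [R5 at 2.2]

yes — NF(t₁) = pair(pair(b, b), pair(b, b)), NF(t₂) = pair(pair(b, b), pair(b, b))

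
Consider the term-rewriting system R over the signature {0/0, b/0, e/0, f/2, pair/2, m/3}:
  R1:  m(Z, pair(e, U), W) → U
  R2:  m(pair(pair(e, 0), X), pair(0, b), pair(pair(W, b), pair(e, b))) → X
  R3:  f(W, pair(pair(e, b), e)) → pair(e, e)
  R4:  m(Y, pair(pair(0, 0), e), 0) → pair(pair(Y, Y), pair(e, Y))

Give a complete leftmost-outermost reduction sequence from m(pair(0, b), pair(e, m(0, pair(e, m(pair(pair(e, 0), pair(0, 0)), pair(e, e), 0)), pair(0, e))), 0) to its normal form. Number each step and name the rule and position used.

e

1. m(pair(0, b), pair(e, m(0, pair(e, m(pair(pair(e, 0), pair(0, 0)), pair(e, e), 0)), pair(0, e))), 0)  →  m(0, pair(e, m(pair(pair(e, 0), pair(0, 0)), pair(e, e), 0)), pair(0, e))   [R1 at ε]
2. m(0, pair(e, m(pair(pair(e, 0), pair(0, 0)), pair(e, e), 0)), pair(0, e))  →  m(pair(pair(e, 0), pair(0, 0)), pair(e, e), 0)   [R1 at ε]
3. m(pair(pair(e, 0), pair(0, 0)), pair(e, e), 0)  →  e   [R1 at ε]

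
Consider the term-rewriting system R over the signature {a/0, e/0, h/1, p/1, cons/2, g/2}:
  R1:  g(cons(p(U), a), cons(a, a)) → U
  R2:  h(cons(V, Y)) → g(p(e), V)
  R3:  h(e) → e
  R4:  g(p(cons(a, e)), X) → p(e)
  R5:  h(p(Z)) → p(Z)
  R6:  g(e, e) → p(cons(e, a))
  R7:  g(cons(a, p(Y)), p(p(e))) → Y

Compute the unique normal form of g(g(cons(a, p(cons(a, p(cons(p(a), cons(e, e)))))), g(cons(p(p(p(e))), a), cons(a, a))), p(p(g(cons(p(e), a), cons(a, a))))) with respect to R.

1. g(g(cons(a, p(cons(a, p(cons(p(a), cons(e, e)))))), g(cons(p(p(p(e))), a), cons(a, a))), p(p(g(cons(p(e), a), cons(a, a)))))  →  g(g(cons(a, p(cons(a, p(cons(p(a), cons(e, e)))))), p(p(e))), p(p(g(cons(p(e), a), cons(a, a)))))   [R1 at 1.2]
2. g(g(cons(a, p(cons(a, p(cons(p(a), cons(e, e)))))), p(p(e))), p(p(g(cons(p(e), a), cons(a, a)))))  →  g(cons(a, p(cons(p(a), cons(e, e)))), p(p(g(cons(p(e), a), cons(a, a)))))   [R7 at 1]
3. g(cons(a, p(cons(p(a), cons(e, e)))), p(p(g(cons(p(e), a), cons(a, a)))))  →  g(cons(a, p(cons(p(a), cons(e, e)))), p(p(e)))   [R1 at 2.1.1]
4. g(cons(a, p(cons(p(a), cons(e, e)))), p(p(e)))  →  cons(p(a), cons(e, e))   [R7 at ε]

cons(p(a), cons(e, e))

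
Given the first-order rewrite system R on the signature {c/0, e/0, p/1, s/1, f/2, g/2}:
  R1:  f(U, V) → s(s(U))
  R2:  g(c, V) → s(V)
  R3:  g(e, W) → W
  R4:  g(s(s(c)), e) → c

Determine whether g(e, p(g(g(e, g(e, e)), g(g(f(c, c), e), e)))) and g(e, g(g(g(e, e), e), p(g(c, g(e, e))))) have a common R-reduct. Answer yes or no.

yes — NF(t₁) = p(s(e)), NF(t₂) = p(s(e))

Reduce t₁ = g(e, p(g(g(e, g(e, e)), g(g(f(c, c), e), e)))):
1. g(e, p(g(g(e, g(e, e)), g(g(f(c, c), e), e))))  →  p(g(g(e, g(e, e)), g(g(f(c, c), e), e)))   [R3 at ε]
2. p(g(g(e, g(e, e)), g(g(f(c, c), e), e)))  →  p(g(g(e, e), g(g(f(c, c), e), e)))   [R3 at 1.1]
3. p(g(g(e, e), g(g(f(c, c), e), e)))  →  p(g(e, g(g(f(c, c), e), e)))   [R3 at 1.1]
4. p(g(e, g(g(f(c, c), e), e)))  →  p(g(g(f(c, c), e), e))   [R3 at 1]
5. p(g(g(f(c, c), e), e))  →  p(g(g(s(s(c)), e), e))   [R1 at 1.1.1]
6. p(g(g(s(s(c)), e), e))  →  p(g(c, e))   [R4 at 1.1]
7. p(g(c, e))  →  p(s(e))   [R2 at 1]

Reduce t₂ = g(e, g(g(g(e, e), e), p(g(c, g(e, e))))):
1. g(e, g(g(g(e, e), e), p(g(c, g(e, e)))))  →  g(g(g(e, e), e), p(g(c, g(e, e))))   [R3 at ε]
2. g(g(g(e, e), e), p(g(c, g(e, e))))  →  g(g(e, e), p(g(c, g(e, e))))   [R3 at 1.1]
3. g(g(e, e), p(g(c, g(e, e))))  →  g(e, p(g(c, g(e, e))))   [R3 at 1]
4. g(e, p(g(c, g(e, e))))  →  p(g(c, g(e, e)))   [R3 at ε]
5. p(g(c, g(e, e)))  →  p(s(g(e, e)))   [R2 at 1]
6. p(s(g(e, e)))  →  p(s(e))   [R3 at 1.1]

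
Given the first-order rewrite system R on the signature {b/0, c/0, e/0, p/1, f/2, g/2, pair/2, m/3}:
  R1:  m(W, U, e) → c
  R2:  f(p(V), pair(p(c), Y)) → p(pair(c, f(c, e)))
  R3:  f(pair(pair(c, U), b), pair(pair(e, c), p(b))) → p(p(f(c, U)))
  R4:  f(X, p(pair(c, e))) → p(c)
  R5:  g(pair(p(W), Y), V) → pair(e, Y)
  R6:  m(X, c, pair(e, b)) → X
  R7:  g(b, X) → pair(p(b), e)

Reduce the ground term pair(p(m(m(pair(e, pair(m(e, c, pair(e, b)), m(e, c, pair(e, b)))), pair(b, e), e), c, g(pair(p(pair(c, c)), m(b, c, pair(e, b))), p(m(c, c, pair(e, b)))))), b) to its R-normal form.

1. pair(p(m(m(pair(e, pair(m(e, c, pair(e, b)), m(e, c, pair(e, b)))), pair(b, e), e), c, g(pair(p(pair(c, c)), m(b, c, pair(e, b))), p(m(c, c, pair(e, b)))))), b)  →  pair(p(m(c, c, g(pair(p(pair(c, c)), m(b, c, pair(e, b))), p(m(c, c, pair(e, b)))))), b)   [R1 at 1.1.1]
2. pair(p(m(c, c, g(pair(p(pair(c, c)), m(b, c, pair(e, b))), p(m(c, c, pair(e, b)))))), b)  →  pair(p(m(c, c, pair(e, m(b, c, pair(e, b))))), b)   [R5 at 1.1.3]
3. pair(p(m(c, c, pair(e, m(b, c, pair(e, b))))), b)  →  pair(p(m(c, c, pair(e, b))), b)   [R6 at 1.1.3.2]
4. pair(p(m(c, c, pair(e, b))), b)  →  pair(p(c), b)   [R6 at 1.1]

pair(p(c), b)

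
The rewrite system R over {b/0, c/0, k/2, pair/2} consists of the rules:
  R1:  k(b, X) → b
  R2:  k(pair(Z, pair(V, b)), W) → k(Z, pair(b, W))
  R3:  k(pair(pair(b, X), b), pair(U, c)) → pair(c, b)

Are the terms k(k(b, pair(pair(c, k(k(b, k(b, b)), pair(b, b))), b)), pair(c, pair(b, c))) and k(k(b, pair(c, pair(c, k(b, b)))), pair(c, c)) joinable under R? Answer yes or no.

Reduce t₁ = k(k(b, pair(pair(c, k(k(b, k(b, b)), pair(b, b))), b)), pair(c, pair(b, c))):
1. k(k(b, pair(pair(c, k(k(b, k(b, b)), pair(b, b))), b)), pair(c, pair(b, c)))  →  k(b, pair(c, pair(b, c)))   [R1 at 1]
2. k(b, pair(c, pair(b, c)))  →  b   [R1 at ε]

Reduce t₂ = k(k(b, pair(c, pair(c, k(b, b)))), pair(c, c)):
1. k(k(b, pair(c, pair(c, k(b, b)))), pair(c, c))  →  k(b, pair(c, c))   [R1 at 1]
2. k(b, pair(c, c))  →  b   [R1 at ε]

yes — NF(t₁) = b, NF(t₂) = b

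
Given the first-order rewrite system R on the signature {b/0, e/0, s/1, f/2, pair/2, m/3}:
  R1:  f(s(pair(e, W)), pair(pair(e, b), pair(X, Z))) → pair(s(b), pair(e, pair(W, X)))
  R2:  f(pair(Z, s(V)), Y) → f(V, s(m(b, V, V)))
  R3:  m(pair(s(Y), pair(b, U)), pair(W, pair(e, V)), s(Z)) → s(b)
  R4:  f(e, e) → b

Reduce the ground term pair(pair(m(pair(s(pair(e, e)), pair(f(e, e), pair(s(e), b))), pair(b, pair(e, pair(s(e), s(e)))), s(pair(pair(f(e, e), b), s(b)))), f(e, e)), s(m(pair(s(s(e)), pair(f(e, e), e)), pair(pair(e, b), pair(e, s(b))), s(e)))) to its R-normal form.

pair(pair(s(b), b), s(s(b)))

1. pair(pair(m(pair(s(pair(e, e)), pair(f(e, e), pair(s(e), b))), pair(b, pair(e, pair(s(e), s(e)))), s(pair(pair(f(e, e), b), s(b)))), f(e, e)), s(m(pair(s(s(e)), pair(f(e, e), e)), pair(pair(e, b), pair(e, s(b))), s(e))))  →  pair(pair(m(pair(s(pair(e, e)), pair(b, pair(s(e), b))), pair(b, pair(e, pair(s(e), s(e)))), s(pair(pair(f(e, e), b), s(b)))), f(e, e)), s(m(pair(s(s(e)), pair(f(e, e), e)), pair(pair(e, b), pair(e, s(b))), s(e))))   [R4 at 1.1.1.2.1]
2. pair(pair(m(pair(s(pair(e, e)), pair(b, pair(s(e), b))), pair(b, pair(e, pair(s(e), s(e)))), s(pair(pair(f(e, e), b), s(b)))), f(e, e)), s(m(pair(s(s(e)), pair(f(e, e), e)), pair(pair(e, b), pair(e, s(b))), s(e))))  →  pair(pair(s(b), f(e, e)), s(m(pair(s(s(e)), pair(f(e, e), e)), pair(pair(e, b), pair(e, s(b))), s(e))))   [R3 at 1.1]
3. pair(pair(s(b), f(e, e)), s(m(pair(s(s(e)), pair(f(e, e), e)), pair(pair(e, b), pair(e, s(b))), s(e))))  →  pair(pair(s(b), b), s(m(pair(s(s(e)), pair(f(e, e), e)), pair(pair(e, b), pair(e, s(b))), s(e))))   [R4 at 1.2]
4. pair(pair(s(b), b), s(m(pair(s(s(e)), pair(f(e, e), e)), pair(pair(e, b), pair(e, s(b))), s(e))))  →  pair(pair(s(b), b), s(m(pair(s(s(e)), pair(b, e)), pair(pair(e, b), pair(e, s(b))), s(e))))   [R4 at 2.1.1.2.1]
5. pair(pair(s(b), b), s(m(pair(s(s(e)), pair(b, e)), pair(pair(e, b), pair(e, s(b))), s(e))))  →  pair(pair(s(b), b), s(s(b)))   [R3 at 2.1]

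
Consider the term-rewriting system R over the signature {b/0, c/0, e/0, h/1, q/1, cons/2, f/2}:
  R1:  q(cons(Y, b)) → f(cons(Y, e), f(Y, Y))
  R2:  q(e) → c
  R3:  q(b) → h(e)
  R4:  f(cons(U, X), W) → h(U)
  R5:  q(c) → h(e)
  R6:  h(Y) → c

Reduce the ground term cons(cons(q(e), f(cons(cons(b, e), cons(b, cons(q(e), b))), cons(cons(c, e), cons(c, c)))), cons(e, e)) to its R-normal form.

cons(cons(c, c), cons(e, e))

1. cons(cons(q(e), f(cons(cons(b, e), cons(b, cons(q(e), b))), cons(cons(c, e), cons(c, c)))), cons(e, e))  →  cons(cons(c, f(cons(cons(b, e), cons(b, cons(q(e), b))), cons(cons(c, e), cons(c, c)))), cons(e, e))   [R2 at 1.1]
2. cons(cons(c, f(cons(cons(b, e), cons(b, cons(q(e), b))), cons(cons(c, e), cons(c, c)))), cons(e, e))  →  cons(cons(c, h(cons(b, e))), cons(e, e))   [R4 at 1.2]
3. cons(cons(c, h(cons(b, e))), cons(e, e))  →  cons(cons(c, c), cons(e, e))   [R6 at 1.2]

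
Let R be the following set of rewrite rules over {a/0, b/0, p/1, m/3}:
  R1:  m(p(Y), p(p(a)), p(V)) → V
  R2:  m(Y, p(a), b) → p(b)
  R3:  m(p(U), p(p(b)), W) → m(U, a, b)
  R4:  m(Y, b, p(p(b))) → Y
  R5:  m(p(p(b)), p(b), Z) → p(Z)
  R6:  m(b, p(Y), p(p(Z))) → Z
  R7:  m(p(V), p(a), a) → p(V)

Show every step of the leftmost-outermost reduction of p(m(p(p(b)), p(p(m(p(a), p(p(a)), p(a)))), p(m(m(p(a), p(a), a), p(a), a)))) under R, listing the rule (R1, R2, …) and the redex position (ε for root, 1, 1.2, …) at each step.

1. p(m(p(p(b)), p(p(m(p(a), p(p(a)), p(a)))), p(m(m(p(a), p(a), a), p(a), a))))  →  p(m(p(p(b)), p(p(a)), p(m(m(p(a), p(a), a), p(a), a))))   [R1 at 1.2.1.1]
2. p(m(p(p(b)), p(p(a)), p(m(m(p(a), p(a), a), p(a), a))))  →  p(m(m(p(a), p(a), a), p(a), a))   [R1 at 1]
3. p(m(m(p(a), p(a), a), p(a), a))  →  p(m(p(a), p(a), a))   [R7 at 1.1]
4. p(m(p(a), p(a), a))  →  p(p(a))   [R7 at 1]

p(p(a))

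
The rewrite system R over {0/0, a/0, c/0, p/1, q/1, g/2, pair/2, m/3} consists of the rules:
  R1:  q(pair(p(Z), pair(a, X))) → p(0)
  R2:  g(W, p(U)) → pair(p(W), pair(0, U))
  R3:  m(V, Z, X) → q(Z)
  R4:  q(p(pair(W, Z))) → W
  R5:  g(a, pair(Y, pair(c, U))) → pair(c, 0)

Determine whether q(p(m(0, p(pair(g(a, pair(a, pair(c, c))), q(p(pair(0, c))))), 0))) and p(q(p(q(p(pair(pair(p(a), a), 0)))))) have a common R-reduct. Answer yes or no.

Reduce t₁ = q(p(m(0, p(pair(g(a, pair(a, pair(c, c))), q(p(pair(0, c))))), 0))):
1. q(p(m(0, p(pair(g(a, pair(a, pair(c, c))), q(p(pair(0, c))))), 0)))  →  q(p(q(p(pair(g(a, pair(a, pair(c, c))), q(p(pair(0, c))))))))   [R3 at 1.1]
2. q(p(q(p(pair(g(a, pair(a, pair(c, c))), q(p(pair(0, c))))))))  →  q(p(g(a, pair(a, pair(c, c)))))   [R4 at 1.1]
3. q(p(g(a, pair(a, pair(c, c)))))  →  q(p(pair(c, 0)))   [R5 at 1.1]
4. q(p(pair(c, 0)))  →  c   [R4 at ε]

Reduce t₂ = p(q(p(q(p(pair(pair(p(a), a), 0)))))):
1. p(q(p(q(p(pair(pair(p(a), a), 0))))))  →  p(q(p(pair(p(a), a))))   [R4 at 1.1.1]
2. p(q(p(pair(p(a), a))))  →  p(p(a))   [R4 at 1]

no — NF(t₁) = c, NF(t₂) = p(p(a))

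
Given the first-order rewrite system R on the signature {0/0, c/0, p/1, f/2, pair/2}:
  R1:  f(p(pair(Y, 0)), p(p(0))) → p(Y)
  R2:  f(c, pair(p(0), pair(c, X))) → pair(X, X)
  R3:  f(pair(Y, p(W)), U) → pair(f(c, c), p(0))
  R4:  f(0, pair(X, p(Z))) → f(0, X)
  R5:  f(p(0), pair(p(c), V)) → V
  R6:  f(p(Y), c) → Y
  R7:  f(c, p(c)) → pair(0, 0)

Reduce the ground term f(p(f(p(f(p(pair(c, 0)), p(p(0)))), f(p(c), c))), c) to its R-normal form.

p(c)

1. f(p(f(p(f(p(pair(c, 0)), p(p(0)))), f(p(c), c))), c)  →  f(p(f(p(pair(c, 0)), p(p(0)))), f(p(c), c))   [R6 at ε]
2. f(p(f(p(pair(c, 0)), p(p(0)))), f(p(c), c))  →  f(p(p(c)), f(p(c), c))   [R1 at 1.1]
3. f(p(p(c)), f(p(c), c))  →  f(p(p(c)), c)   [R6 at 2]
4. f(p(p(c)), c)  →  p(c)   [R6 at ε]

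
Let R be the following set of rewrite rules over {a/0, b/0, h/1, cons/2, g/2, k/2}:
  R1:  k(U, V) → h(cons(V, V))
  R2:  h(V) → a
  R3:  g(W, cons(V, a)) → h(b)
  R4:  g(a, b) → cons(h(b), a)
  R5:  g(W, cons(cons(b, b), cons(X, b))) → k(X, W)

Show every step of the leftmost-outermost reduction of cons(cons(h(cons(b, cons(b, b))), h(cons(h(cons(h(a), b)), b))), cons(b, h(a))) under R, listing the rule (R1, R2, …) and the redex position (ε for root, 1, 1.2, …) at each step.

1. cons(cons(h(cons(b, cons(b, b))), h(cons(h(cons(h(a), b)), b))), cons(b, h(a)))  →  cons(cons(a, h(cons(h(cons(h(a), b)), b))), cons(b, h(a)))   [R2 at 1.1]
2. cons(cons(a, h(cons(h(cons(h(a), b)), b))), cons(b, h(a)))  →  cons(cons(a, a), cons(b, h(a)))   [R2 at 1.2]
3. cons(cons(a, a), cons(b, h(a)))  →  cons(cons(a, a), cons(b, a))   [R2 at 2.2]

cons(cons(a, a), cons(b, a))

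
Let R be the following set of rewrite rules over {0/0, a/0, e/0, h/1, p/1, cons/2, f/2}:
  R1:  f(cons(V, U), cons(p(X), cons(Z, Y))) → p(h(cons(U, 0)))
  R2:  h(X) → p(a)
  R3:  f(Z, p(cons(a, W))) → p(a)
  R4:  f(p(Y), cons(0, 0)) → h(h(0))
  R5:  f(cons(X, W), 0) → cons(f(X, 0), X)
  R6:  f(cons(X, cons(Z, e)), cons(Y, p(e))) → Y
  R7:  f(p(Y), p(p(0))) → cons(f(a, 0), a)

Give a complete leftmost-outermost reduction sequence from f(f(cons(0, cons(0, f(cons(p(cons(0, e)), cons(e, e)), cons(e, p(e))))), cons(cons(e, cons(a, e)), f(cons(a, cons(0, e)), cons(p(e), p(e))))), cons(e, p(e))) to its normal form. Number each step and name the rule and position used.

e

1. f(f(cons(0, cons(0, f(cons(p(cons(0, e)), cons(e, e)), cons(e, p(e))))), cons(cons(e, cons(a, e)), f(cons(a, cons(0, e)), cons(p(e), p(e))))), cons(e, p(e)))  →  f(f(cons(0, cons(0, e)), cons(cons(e, cons(a, e)), f(cons(a, cons(0, e)), cons(p(e), p(e))))), cons(e, p(e)))   [R6 at 1.1.2.2]
2. f(f(cons(0, cons(0, e)), cons(cons(e, cons(a, e)), f(cons(a, cons(0, e)), cons(p(e), p(e))))), cons(e, p(e)))  →  f(f(cons(0, cons(0, e)), cons(cons(e, cons(a, e)), p(e))), cons(e, p(e)))   [R6 at 1.2.2]
3. f(f(cons(0, cons(0, e)), cons(cons(e, cons(a, e)), p(e))), cons(e, p(e)))  →  f(cons(e, cons(a, e)), cons(e, p(e)))   [R6 at 1]
4. f(cons(e, cons(a, e)), cons(e, p(e)))  →  e   [R6 at ε]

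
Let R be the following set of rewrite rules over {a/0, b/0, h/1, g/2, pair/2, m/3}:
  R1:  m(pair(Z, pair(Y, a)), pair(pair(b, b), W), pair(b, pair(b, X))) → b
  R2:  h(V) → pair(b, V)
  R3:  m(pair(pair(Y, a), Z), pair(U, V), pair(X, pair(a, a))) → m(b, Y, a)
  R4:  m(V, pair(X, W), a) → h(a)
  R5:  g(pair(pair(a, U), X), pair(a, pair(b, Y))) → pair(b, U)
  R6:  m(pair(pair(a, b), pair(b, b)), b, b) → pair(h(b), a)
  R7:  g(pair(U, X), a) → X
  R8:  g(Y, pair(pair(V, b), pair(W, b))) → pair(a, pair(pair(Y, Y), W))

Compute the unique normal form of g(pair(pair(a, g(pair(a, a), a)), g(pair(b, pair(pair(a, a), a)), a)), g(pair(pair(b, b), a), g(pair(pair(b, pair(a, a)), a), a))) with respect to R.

1. g(pair(pair(a, g(pair(a, a), a)), g(pair(b, pair(pair(a, a), a)), a)), g(pair(pair(b, b), a), g(pair(pair(b, pair(a, a)), a), a)))  →  g(pair(pair(a, a), g(pair(b, pair(pair(a, a), a)), a)), g(pair(pair(b, b), a), g(pair(pair(b, pair(a, a)), a), a)))   [R7 at 1.1.2]
2. g(pair(pair(a, a), g(pair(b, pair(pair(a, a), a)), a)), g(pair(pair(b, b), a), g(pair(pair(b, pair(a, a)), a), a)))  →  g(pair(pair(a, a), pair(pair(a, a), a)), g(pair(pair(b, b), a), g(pair(pair(b, pair(a, a)), a), a)))   [R7 at 1.2]
3. g(pair(pair(a, a), pair(pair(a, a), a)), g(pair(pair(b, b), a), g(pair(pair(b, pair(a, a)), a), a)))  →  g(pair(pair(a, a), pair(pair(a, a), a)), g(pair(pair(b, b), a), a))   [R7 at 2.2]
4. g(pair(pair(a, a), pair(pair(a, a), a)), g(pair(pair(b, b), a), a))  →  g(pair(pair(a, a), pair(pair(a, a), a)), a)   [R7 at 2]
5. g(pair(pair(a, a), pair(pair(a, a), a)), a)  →  pair(pair(a, a), a)   [R7 at ε]

pair(pair(a, a), a)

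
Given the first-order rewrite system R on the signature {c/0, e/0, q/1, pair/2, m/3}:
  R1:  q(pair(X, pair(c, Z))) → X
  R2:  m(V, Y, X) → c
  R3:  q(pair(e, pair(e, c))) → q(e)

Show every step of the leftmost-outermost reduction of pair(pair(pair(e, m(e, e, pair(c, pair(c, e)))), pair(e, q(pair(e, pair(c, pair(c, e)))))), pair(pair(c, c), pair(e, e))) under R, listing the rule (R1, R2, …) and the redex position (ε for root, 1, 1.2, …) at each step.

1. pair(pair(pair(e, m(e, e, pair(c, pair(c, e)))), pair(e, q(pair(e, pair(c, pair(c, e)))))), pair(pair(c, c), pair(e, e)))  →  pair(pair(pair(e, c), pair(e, q(pair(e, pair(c, pair(c, e)))))), pair(pair(c, c), pair(e, e)))   [R2 at 1.1.2]
2. pair(pair(pair(e, c), pair(e, q(pair(e, pair(c, pair(c, e)))))), pair(pair(c, c), pair(e, e)))  →  pair(pair(pair(e, c), pair(e, e)), pair(pair(c, c), pair(e, e)))   [R1 at 1.2.2]

pair(pair(pair(e, c), pair(e, e)), pair(pair(c, c), pair(e, e)))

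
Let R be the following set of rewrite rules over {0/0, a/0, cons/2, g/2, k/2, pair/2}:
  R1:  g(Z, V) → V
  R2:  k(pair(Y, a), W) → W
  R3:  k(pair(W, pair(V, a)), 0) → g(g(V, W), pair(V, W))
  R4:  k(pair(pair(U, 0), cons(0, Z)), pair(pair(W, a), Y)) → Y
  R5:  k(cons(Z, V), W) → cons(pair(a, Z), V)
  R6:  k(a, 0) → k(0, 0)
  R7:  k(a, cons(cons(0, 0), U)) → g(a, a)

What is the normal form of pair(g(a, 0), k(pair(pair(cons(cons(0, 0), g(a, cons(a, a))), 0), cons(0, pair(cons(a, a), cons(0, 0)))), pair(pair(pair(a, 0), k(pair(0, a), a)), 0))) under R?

1. pair(g(a, 0), k(pair(pair(cons(cons(0, 0), g(a, cons(a, a))), 0), cons(0, pair(cons(a, a), cons(0, 0)))), pair(pair(pair(a, 0), k(pair(0, a), a)), 0)))  →  pair(0, k(pair(pair(cons(cons(0, 0), g(a, cons(a, a))), 0), cons(0, pair(cons(a, a), cons(0, 0)))), pair(pair(pair(a, 0), k(pair(0, a), a)), 0)))   [R1 at 1]
2. pair(0, k(pair(pair(cons(cons(0, 0), g(a, cons(a, a))), 0), cons(0, pair(cons(a, a), cons(0, 0)))), pair(pair(pair(a, 0), k(pair(0, a), a)), 0)))  →  pair(0, k(pair(pair(cons(cons(0, 0), cons(a, a)), 0), cons(0, pair(cons(a, a), cons(0, 0)))), pair(pair(pair(a, 0), k(pair(0, a), a)), 0)))   [R1 at 2.1.1.1.2]
3. pair(0, k(pair(pair(cons(cons(0, 0), cons(a, a)), 0), cons(0, pair(cons(a, a), cons(0, 0)))), pair(pair(pair(a, 0), k(pair(0, a), a)), 0)))  →  pair(0, k(pair(pair(cons(cons(0, 0), cons(a, a)), 0), cons(0, pair(cons(a, a), cons(0, 0)))), pair(pair(pair(a, 0), a), 0)))   [R2 at 2.2.1.2]
4. pair(0, k(pair(pair(cons(cons(0, 0), cons(a, a)), 0), cons(0, pair(cons(a, a), cons(0, 0)))), pair(pair(pair(a, 0), a), 0)))  →  pair(0, 0)   [R4 at 2]

pair(0, 0)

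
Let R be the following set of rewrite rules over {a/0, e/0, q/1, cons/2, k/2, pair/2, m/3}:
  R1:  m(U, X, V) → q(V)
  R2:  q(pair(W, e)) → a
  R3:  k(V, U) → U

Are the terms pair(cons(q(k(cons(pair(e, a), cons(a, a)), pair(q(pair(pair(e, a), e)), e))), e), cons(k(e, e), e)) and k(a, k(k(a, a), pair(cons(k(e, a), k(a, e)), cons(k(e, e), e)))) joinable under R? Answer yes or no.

yes — NF(t₁) = pair(cons(a, e), cons(e, e)), NF(t₂) = pair(cons(a, e), cons(e, e))

Reduce t₁ = pair(cons(q(k(cons(pair(e, a), cons(a, a)), pair(q(pair(pair(e, a), e)), e))), e), cons(k(e, e), e)):
1. pair(cons(q(k(cons(pair(e, a), cons(a, a)), pair(q(pair(pair(e, a), e)), e))), e), cons(k(e, e), e))  →  pair(cons(q(pair(q(pair(pair(e, a), e)), e)), e), cons(k(e, e), e))   [R3 at 1.1.1]
2. pair(cons(q(pair(q(pair(pair(e, a), e)), e)), e), cons(k(e, e), e))  →  pair(cons(a, e), cons(k(e, e), e))   [R2 at 1.1]
3. pair(cons(a, e), cons(k(e, e), e))  →  pair(cons(a, e), cons(e, e))   [R3 at 2.1]

Reduce t₂ = k(a, k(k(a, a), pair(cons(k(e, a), k(a, e)), cons(k(e, e), e)))):
1. k(a, k(k(a, a), pair(cons(k(e, a), k(a, e)), cons(k(e, e), e))))  →  k(k(a, a), pair(cons(k(e, a), k(a, e)), cons(k(e, e), e)))   [R3 at ε]
2. k(k(a, a), pair(cons(k(e, a), k(a, e)), cons(k(e, e), e)))  →  pair(cons(k(e, a), k(a, e)), cons(k(e, e), e))   [R3 at ε]
3. pair(cons(k(e, a), k(a, e)), cons(k(e, e), e))  →  pair(cons(a, k(a, e)), cons(k(e, e), e))   [R3 at 1.1]
4. pair(cons(a, k(a, e)), cons(k(e, e), e))  →  pair(cons(a, e), cons(k(e, e), e))   [R3 at 1.2]
5. pair(cons(a, e), cons(k(e, e), e))  →  pair(cons(a, e), cons(e, e))   [R3 at 2.1]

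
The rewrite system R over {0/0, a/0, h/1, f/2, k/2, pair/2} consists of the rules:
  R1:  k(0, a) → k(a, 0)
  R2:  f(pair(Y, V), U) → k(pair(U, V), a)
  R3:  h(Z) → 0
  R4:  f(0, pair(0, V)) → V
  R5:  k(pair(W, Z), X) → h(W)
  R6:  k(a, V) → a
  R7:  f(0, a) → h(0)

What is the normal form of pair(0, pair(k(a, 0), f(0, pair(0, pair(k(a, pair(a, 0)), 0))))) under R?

pair(0, pair(a, pair(a, 0)))

1. pair(0, pair(k(a, 0), f(0, pair(0, pair(k(a, pair(a, 0)), 0)))))  →  pair(0, pair(a, f(0, pair(0, pair(k(a, pair(a, 0)), 0)))))   [R6 at 2.1]
2. pair(0, pair(a, f(0, pair(0, pair(k(a, pair(a, 0)), 0)))))  →  pair(0, pair(a, pair(k(a, pair(a, 0)), 0)))   [R4 at 2.2]
3. pair(0, pair(a, pair(k(a, pair(a, 0)), 0)))  →  pair(0, pair(a, pair(a, 0)))   [R6 at 2.2.1]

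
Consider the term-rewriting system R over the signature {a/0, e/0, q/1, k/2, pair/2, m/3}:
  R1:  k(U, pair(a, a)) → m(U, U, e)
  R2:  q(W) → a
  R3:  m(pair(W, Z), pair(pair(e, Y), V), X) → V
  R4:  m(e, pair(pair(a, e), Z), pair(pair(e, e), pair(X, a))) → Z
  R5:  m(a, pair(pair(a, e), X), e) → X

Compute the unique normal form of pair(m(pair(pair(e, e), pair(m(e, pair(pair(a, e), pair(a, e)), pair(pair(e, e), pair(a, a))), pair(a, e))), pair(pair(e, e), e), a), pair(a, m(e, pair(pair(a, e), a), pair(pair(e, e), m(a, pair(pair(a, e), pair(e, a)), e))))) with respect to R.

1. pair(m(pair(pair(e, e), pair(m(e, pair(pair(a, e), pair(a, e)), pair(pair(e, e), pair(a, a))), pair(a, e))), pair(pair(e, e), e), a), pair(a, m(e, pair(pair(a, e), a), pair(pair(e, e), m(a, pair(pair(a, e), pair(e, a)), e)))))  →  pair(e, pair(a, m(e, pair(pair(a, e), a), pair(pair(e, e), m(a, pair(pair(a, e), pair(e, a)), e)))))   [R3 at 1]
2. pair(e, pair(a, m(e, pair(pair(a, e), a), pair(pair(e, e), m(a, pair(pair(a, e), pair(e, a)), e)))))  →  pair(e, pair(a, m(e, pair(pair(a, e), a), pair(pair(e, e), pair(e, a)))))   [R5 at 2.2.3.2]
3. pair(e, pair(a, m(e, pair(pair(a, e), a), pair(pair(e, e), pair(e, a)))))  →  pair(e, pair(a, a))   [R4 at 2.2]

pair(e, pair(a, a))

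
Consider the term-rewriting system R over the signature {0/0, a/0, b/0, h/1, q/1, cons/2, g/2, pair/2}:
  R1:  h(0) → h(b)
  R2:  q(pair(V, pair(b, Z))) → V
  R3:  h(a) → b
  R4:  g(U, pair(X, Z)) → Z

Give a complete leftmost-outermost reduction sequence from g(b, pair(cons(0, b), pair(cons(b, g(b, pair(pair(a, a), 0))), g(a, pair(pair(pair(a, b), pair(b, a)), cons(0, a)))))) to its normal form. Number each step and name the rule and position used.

pair(cons(b, 0), cons(0, a))

1. g(b, pair(cons(0, b), pair(cons(b, g(b, pair(pair(a, a), 0))), g(a, pair(pair(pair(a, b), pair(b, a)), cons(0, a))))))  →  pair(cons(b, g(b, pair(pair(a, a), 0))), g(a, pair(pair(pair(a, b), pair(b, a)), cons(0, a))))   [R4 at ε]
2. pair(cons(b, g(b, pair(pair(a, a), 0))), g(a, pair(pair(pair(a, b), pair(b, a)), cons(0, a))))  →  pair(cons(b, 0), g(a, pair(pair(pair(a, b), pair(b, a)), cons(0, a))))   [R4 at 1.2]
3. pair(cons(b, 0), g(a, pair(pair(pair(a, b), pair(b, a)), cons(0, a))))  →  pair(cons(b, 0), cons(0, a))   [R4 at 2]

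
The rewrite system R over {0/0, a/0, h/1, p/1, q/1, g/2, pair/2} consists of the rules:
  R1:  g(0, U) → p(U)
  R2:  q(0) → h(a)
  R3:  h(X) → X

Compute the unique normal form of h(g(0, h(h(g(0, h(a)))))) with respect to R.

1. h(g(0, h(h(g(0, h(a))))))  →  g(0, h(h(g(0, h(a)))))   [R3 at ε]
2. g(0, h(h(g(0, h(a)))))  →  p(h(h(g(0, h(a)))))   [R1 at ε]
3. p(h(h(g(0, h(a)))))  →  p(h(g(0, h(a))))   [R3 at 1]
4. p(h(g(0, h(a))))  →  p(g(0, h(a)))   [R3 at 1]
5. p(g(0, h(a)))  →  p(p(h(a)))   [R1 at 1]
6. p(p(h(a)))  →  p(p(a))   [R3 at 1.1]

p(p(a))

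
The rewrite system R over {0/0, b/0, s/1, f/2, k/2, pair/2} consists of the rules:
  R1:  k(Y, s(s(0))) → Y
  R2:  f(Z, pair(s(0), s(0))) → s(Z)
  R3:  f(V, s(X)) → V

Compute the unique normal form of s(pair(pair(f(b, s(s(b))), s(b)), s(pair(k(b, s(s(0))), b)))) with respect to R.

s(pair(pair(b, s(b)), s(pair(b, b))))

1. s(pair(pair(f(b, s(s(b))), s(b)), s(pair(k(b, s(s(0))), b))))  →  s(pair(pair(b, s(b)), s(pair(k(b, s(s(0))), b))))   [R3 at 1.1.1]
2. s(pair(pair(b, s(b)), s(pair(k(b, s(s(0))), b))))  →  s(pair(pair(b, s(b)), s(pair(b, b))))   [R1 at 1.2.1.1]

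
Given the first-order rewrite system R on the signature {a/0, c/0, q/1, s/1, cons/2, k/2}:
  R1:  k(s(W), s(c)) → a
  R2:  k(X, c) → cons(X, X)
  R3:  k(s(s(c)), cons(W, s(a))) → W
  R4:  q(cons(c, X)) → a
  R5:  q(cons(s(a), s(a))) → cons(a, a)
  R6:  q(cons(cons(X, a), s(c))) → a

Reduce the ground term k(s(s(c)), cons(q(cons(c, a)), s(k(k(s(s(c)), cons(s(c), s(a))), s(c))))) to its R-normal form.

1. k(s(s(c)), cons(q(cons(c, a)), s(k(k(s(s(c)), cons(s(c), s(a))), s(c)))))  →  k(s(s(c)), cons(a, s(k(k(s(s(c)), cons(s(c), s(a))), s(c)))))   [R4 at 2.1]
2. k(s(s(c)), cons(a, s(k(k(s(s(c)), cons(s(c), s(a))), s(c)))))  →  k(s(s(c)), cons(a, s(k(s(c), s(c)))))   [R3 at 2.2.1.1]
3. k(s(s(c)), cons(a, s(k(s(c), s(c)))))  →  k(s(s(c)), cons(a, s(a)))   [R1 at 2.2.1]
4. k(s(s(c)), cons(a, s(a)))  →  a   [R3 at ε]

a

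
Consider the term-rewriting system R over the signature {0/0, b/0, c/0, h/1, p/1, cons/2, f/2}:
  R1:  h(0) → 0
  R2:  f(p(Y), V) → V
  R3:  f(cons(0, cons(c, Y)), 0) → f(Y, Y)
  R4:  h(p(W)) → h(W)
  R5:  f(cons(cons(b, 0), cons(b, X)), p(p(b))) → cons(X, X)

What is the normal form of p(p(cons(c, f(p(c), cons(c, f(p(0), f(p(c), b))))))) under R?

p(p(cons(c, cons(c, b))))

1. p(p(cons(c, f(p(c), cons(c, f(p(0), f(p(c), b)))))))  →  p(p(cons(c, cons(c, f(p(0), f(p(c), b))))))   [R2 at 1.1.2]
2. p(p(cons(c, cons(c, f(p(0), f(p(c), b))))))  →  p(p(cons(c, cons(c, f(p(c), b)))))   [R2 at 1.1.2.2]
3. p(p(cons(c, cons(c, f(p(c), b)))))  →  p(p(cons(c, cons(c, b))))   [R2 at 1.1.2.2]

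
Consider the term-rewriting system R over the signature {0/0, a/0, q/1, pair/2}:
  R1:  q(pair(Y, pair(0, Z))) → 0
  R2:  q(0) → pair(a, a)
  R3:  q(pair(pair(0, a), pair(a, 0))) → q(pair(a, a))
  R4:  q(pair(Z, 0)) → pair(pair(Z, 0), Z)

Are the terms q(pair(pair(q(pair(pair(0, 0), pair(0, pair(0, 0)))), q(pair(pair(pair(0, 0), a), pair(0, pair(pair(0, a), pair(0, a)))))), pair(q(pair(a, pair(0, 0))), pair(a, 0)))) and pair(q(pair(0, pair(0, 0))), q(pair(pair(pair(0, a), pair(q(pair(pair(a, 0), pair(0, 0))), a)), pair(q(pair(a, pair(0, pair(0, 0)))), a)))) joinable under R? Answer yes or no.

no — NF(t₁) = 0, NF(t₂) = pair(0, 0)

Reduce t₁ = q(pair(pair(q(pair(pair(0, 0), pair(0, pair(0, 0)))), q(pair(pair(pair(0, 0), a), pair(0, pair(pair(0, a), pair(0, a)))))), pair(q(pair(a, pair(0, 0))), pair(a, 0)))):
1. q(pair(pair(q(pair(pair(0, 0), pair(0, pair(0, 0)))), q(pair(pair(pair(0, 0), a), pair(0, pair(pair(0, a), pair(0, a)))))), pair(q(pair(a, pair(0, 0))), pair(a, 0))))  →  q(pair(pair(0, q(pair(pair(pair(0, 0), a), pair(0, pair(pair(0, a), pair(0, a)))))), pair(q(pair(a, pair(0, 0))), pair(a, 0))))   [R1 at 1.1.1]
2. q(pair(pair(0, q(pair(pair(pair(0, 0), a), pair(0, pair(pair(0, a), pair(0, a)))))), pair(q(pair(a, pair(0, 0))), pair(a, 0))))  →  q(pair(pair(0, 0), pair(q(pair(a, pair(0, 0))), pair(a, 0))))   [R1 at 1.1.2]
3. q(pair(pair(0, 0), pair(q(pair(a, pair(0, 0))), pair(a, 0))))  →  q(pair(pair(0, 0), pair(0, pair(a, 0))))   [R1 at 1.2.1]
4. q(pair(pair(0, 0), pair(0, pair(a, 0))))  →  0   [R1 at ε]

Reduce t₂ = pair(q(pair(0, pair(0, 0))), q(pair(pair(pair(0, a), pair(q(pair(pair(a, 0), pair(0, 0))), a)), pair(q(pair(a, pair(0, pair(0, 0)))), a)))):
1. pair(q(pair(0, pair(0, 0))), q(pair(pair(pair(0, a), pair(q(pair(pair(a, 0), pair(0, 0))), a)), pair(q(pair(a, pair(0, pair(0, 0)))), a))))  →  pair(0, q(pair(pair(pair(0, a), pair(q(pair(pair(a, 0), pair(0, 0))), a)), pair(q(pair(a, pair(0, pair(0, 0)))), a))))   [R1 at 1]
2. pair(0, q(pair(pair(pair(0, a), pair(q(pair(pair(a, 0), pair(0, 0))), a)), pair(q(pair(a, pair(0, pair(0, 0)))), a))))  →  pair(0, q(pair(pair(pair(0, a), pair(0, a)), pair(q(pair(a, pair(0, pair(0, 0)))), a))))   [R1 at 2.1.1.2.1]
3. pair(0, q(pair(pair(pair(0, a), pair(0, a)), pair(q(pair(a, pair(0, pair(0, 0)))), a))))  →  pair(0, q(pair(pair(pair(0, a), pair(0, a)), pair(0, a))))   [R1 at 2.1.2.1]
4. pair(0, q(pair(pair(pair(0, a), pair(0, a)), pair(0, a))))  →  pair(0, 0)   [R1 at 2]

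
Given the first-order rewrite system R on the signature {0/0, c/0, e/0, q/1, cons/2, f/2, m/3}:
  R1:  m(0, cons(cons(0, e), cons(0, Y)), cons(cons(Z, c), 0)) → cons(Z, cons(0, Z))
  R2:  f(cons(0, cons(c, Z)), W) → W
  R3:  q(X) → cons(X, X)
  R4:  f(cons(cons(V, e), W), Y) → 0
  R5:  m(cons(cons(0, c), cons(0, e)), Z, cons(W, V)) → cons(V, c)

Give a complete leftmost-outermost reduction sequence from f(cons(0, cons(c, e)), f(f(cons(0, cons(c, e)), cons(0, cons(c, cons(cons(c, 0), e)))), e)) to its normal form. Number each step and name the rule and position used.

e

1. f(cons(0, cons(c, e)), f(f(cons(0, cons(c, e)), cons(0, cons(c, cons(cons(c, 0), e)))), e))  →  f(f(cons(0, cons(c, e)), cons(0, cons(c, cons(cons(c, 0), e)))), e)   [R2 at ε]
2. f(f(cons(0, cons(c, e)), cons(0, cons(c, cons(cons(c, 0), e)))), e)  →  f(cons(0, cons(c, cons(cons(c, 0), e))), e)   [R2 at 1]
3. f(cons(0, cons(c, cons(cons(c, 0), e))), e)  →  e   [R2 at ε]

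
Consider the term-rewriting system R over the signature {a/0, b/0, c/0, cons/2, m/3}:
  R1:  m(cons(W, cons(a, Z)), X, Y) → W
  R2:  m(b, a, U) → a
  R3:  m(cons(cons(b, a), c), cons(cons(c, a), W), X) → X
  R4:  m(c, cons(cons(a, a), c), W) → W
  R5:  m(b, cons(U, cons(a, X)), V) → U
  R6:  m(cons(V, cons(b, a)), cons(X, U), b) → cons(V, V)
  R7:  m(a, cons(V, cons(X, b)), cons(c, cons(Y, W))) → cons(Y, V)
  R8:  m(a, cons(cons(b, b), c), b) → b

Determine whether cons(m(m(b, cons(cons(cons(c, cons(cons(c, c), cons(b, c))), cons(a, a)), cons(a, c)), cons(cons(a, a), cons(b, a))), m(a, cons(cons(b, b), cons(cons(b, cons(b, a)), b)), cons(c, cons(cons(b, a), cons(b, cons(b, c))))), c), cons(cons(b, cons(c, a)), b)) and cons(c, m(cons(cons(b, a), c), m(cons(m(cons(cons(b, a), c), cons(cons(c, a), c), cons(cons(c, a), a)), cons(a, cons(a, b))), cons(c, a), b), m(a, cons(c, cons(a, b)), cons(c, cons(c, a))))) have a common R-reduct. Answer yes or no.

Reduce t₁ = cons(m(m(b, cons(cons(cons(c, cons(cons(c, c), cons(b, c))), cons(a, a)), cons(a, c)), cons(cons(a, a), cons(b, a))), m(a, cons(cons(b, b), cons(cons(b, cons(b, a)), b)), cons(c, cons(cons(b, a), cons(b, cons(b, c))))), c), cons(cons(b, cons(c, a)), b)):
1. cons(m(m(b, cons(cons(cons(c, cons(cons(c, c), cons(b, c))), cons(a, a)), cons(a, c)), cons(cons(a, a), cons(b, a))), m(a, cons(cons(b, b), cons(cons(b, cons(b, a)), b)), cons(c, cons(cons(b, a), cons(b, cons(b, c))))), c), cons(cons(b, cons(c, a)), b))  →  cons(m(cons(cons(c, cons(cons(c, c), cons(b, c))), cons(a, a)), m(a, cons(cons(b, b), cons(cons(b, cons(b, a)), b)), cons(c, cons(cons(b, a), cons(b, cons(b, c))))), c), cons(cons(b, cons(c, a)), b))   [R5 at 1.1]
2. cons(m(cons(cons(c, cons(cons(c, c), cons(b, c))), cons(a, a)), m(a, cons(cons(b, b), cons(cons(b, cons(b, a)), b)), cons(c, cons(cons(b, a), cons(b, cons(b, c))))), c), cons(cons(b, cons(c, a)), b))  →  cons(cons(c, cons(cons(c, c), cons(b, c))), cons(cons(b, cons(c, a)), b))   [R1 at 1]

Reduce t₂ = cons(c, m(cons(cons(b, a), c), m(cons(m(cons(cons(b, a), c), cons(cons(c, a), c), cons(cons(c, a), a)), cons(a, cons(a, b))), cons(c, a), b), m(a, cons(c, cons(a, b)), cons(c, cons(c, a))))):
1. cons(c, m(cons(cons(b, a), c), m(cons(m(cons(cons(b, a), c), cons(cons(c, a), c), cons(cons(c, a), a)), cons(a, cons(a, b))), cons(c, a), b), m(a, cons(c, cons(a, b)), cons(c, cons(c, a)))))  →  cons(c, m(cons(cons(b, a), c), m(cons(cons(b, a), c), cons(cons(c, a), c), cons(cons(c, a), a)), m(a, cons(c, cons(a, b)), cons(c, cons(c, a)))))   [R1 at 2.2]
2. cons(c, m(cons(cons(b, a), c), m(cons(cons(b, a), c), cons(cons(c, a), c), cons(cons(c, a), a)), m(a, cons(c, cons(a, b)), cons(c, cons(c, a)))))  →  cons(c, m(cons(cons(b, a), c), cons(cons(c, a), a), m(a, cons(c, cons(a, b)), cons(c, cons(c, a)))))   [R3 at 2.2]
3. cons(c, m(cons(cons(b, a), c), cons(cons(c, a), a), m(a, cons(c, cons(a, b)), cons(c, cons(c, a)))))  →  cons(c, m(a, cons(c, cons(a, b)), cons(c, cons(c, a))))   [R3 at 2]
4. cons(c, m(a, cons(c, cons(a, b)), cons(c, cons(c, a))))  →  cons(c, cons(c, c))   [R7 at 2]

no — NF(t₁) = cons(cons(c, cons(cons(c, c), cons(b, c))), cons(cons(b, cons(c, a)), b)), NF(t₂) = cons(c, cons(c, c))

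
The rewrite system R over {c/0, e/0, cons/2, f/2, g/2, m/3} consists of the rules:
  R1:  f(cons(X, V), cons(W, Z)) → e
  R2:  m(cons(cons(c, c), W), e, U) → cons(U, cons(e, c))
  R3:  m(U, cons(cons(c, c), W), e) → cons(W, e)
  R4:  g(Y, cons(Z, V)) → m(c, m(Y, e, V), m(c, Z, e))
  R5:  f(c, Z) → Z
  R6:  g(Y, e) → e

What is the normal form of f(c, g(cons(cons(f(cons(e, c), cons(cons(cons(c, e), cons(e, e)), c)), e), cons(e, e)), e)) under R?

1. f(c, g(cons(cons(f(cons(e, c), cons(cons(cons(c, e), cons(e, e)), c)), e), cons(e, e)), e))  →  g(cons(cons(f(cons(e, c), cons(cons(cons(c, e), cons(e, e)), c)), e), cons(e, e)), e)   [R5 at ε]
2. g(cons(cons(f(cons(e, c), cons(cons(cons(c, e), cons(e, e)), c)), e), cons(e, e)), e)  →  e   [R6 at ε]

e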